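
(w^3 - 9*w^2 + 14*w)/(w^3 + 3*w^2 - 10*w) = (w - 7)/(w + 5)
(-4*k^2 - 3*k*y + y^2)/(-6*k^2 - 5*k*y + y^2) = (-4*k + y)/(-6*k + y)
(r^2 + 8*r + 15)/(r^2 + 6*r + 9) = (r + 5)/(r + 3)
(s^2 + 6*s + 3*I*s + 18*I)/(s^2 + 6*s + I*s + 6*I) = (s + 3*I)/(s + I)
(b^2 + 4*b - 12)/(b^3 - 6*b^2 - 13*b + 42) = (b + 6)/(b^2 - 4*b - 21)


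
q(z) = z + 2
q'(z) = 1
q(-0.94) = 1.06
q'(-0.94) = 1.00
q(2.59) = 4.59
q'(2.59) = 1.00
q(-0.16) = 1.84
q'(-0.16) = 1.00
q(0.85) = 2.85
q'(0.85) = 1.00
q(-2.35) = -0.35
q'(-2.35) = 1.00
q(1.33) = 3.33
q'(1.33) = 1.00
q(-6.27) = -4.27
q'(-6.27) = 1.00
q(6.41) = 8.41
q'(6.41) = 1.00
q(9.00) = 11.00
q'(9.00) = 1.00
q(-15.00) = -13.00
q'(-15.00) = 1.00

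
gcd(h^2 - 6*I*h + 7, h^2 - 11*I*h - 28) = h - 7*I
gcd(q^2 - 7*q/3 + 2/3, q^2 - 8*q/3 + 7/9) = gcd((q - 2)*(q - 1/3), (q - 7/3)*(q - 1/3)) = q - 1/3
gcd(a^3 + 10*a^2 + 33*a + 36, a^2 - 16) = a + 4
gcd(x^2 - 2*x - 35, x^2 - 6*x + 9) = 1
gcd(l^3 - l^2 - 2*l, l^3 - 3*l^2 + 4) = l^2 - l - 2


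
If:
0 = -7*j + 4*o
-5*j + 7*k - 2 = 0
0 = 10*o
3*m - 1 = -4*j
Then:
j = 0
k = 2/7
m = 1/3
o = 0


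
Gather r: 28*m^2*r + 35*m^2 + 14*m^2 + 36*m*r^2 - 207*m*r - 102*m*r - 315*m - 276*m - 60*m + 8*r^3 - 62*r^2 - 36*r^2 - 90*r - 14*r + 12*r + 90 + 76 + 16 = 49*m^2 - 651*m + 8*r^3 + r^2*(36*m - 98) + r*(28*m^2 - 309*m - 92) + 182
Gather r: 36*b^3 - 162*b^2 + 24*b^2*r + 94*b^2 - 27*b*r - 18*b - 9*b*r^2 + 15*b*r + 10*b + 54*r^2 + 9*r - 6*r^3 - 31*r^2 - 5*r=36*b^3 - 68*b^2 - 8*b - 6*r^3 + r^2*(23 - 9*b) + r*(24*b^2 - 12*b + 4)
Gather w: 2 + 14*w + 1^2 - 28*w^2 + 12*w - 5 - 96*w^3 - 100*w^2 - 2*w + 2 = -96*w^3 - 128*w^2 + 24*w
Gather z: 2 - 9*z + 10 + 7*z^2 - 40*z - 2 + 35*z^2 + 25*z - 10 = 42*z^2 - 24*z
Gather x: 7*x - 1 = 7*x - 1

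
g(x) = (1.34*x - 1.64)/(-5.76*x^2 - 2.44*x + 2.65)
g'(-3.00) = 0.07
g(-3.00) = 0.14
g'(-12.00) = 0.00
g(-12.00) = 0.02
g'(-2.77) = 0.09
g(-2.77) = 0.15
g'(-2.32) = 0.16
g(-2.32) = 0.21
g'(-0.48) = 1.67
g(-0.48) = -0.92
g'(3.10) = 0.00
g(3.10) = -0.04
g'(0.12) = -0.50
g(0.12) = -0.65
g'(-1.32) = 2.19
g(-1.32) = 0.82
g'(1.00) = -0.38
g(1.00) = 0.05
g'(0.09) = -0.37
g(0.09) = -0.64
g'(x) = (1.34*x - 1.64)*(11.52*x + 2.44)/(-5.76*x^2 - 2.44*x + 2.65)^2 + 1.34/(-5.76*x^2 - 2.44*x + 2.65) = (7.7184*x^2 - 18.8928*x - 0.4506)/(33.1776*x^4 + 28.1088*x^3 - 24.5744*x^2 - 12.932*x + 7.0225)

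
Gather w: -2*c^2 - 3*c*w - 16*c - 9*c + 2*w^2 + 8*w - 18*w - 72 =-2*c^2 - 25*c + 2*w^2 + w*(-3*c - 10) - 72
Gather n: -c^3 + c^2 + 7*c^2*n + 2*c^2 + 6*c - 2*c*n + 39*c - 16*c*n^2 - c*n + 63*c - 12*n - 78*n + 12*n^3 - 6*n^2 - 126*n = -c^3 + 3*c^2 + 108*c + 12*n^3 + n^2*(-16*c - 6) + n*(7*c^2 - 3*c - 216)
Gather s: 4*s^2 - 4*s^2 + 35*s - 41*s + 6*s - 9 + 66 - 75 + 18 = 0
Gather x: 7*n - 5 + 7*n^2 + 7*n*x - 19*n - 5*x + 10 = 7*n^2 - 12*n + x*(7*n - 5) + 5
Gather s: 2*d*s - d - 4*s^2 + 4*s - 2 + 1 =-d - 4*s^2 + s*(2*d + 4) - 1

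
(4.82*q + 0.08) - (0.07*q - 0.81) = 4.75*q + 0.89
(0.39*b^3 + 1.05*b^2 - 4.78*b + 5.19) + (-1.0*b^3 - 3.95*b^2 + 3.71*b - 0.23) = -0.61*b^3 - 2.9*b^2 - 1.07*b + 4.96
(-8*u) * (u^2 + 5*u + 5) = -8*u^3 - 40*u^2 - 40*u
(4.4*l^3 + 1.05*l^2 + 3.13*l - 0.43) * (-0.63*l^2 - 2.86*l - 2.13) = -2.772*l^5 - 13.2455*l^4 - 14.3469*l^3 - 10.9174*l^2 - 5.4371*l + 0.9159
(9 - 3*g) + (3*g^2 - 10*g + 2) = 3*g^2 - 13*g + 11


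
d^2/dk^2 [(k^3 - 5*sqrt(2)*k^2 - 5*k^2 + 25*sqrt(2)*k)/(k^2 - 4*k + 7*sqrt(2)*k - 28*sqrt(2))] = 8*(3*sqrt(2)*k^3 + 41*k^3 - 504*k^2 - 21*sqrt(2)*k^2 + 2226*k - 3360 + 490*sqrt(2))/(k^6 - 12*k^5 + 21*sqrt(2)*k^5 - 252*sqrt(2)*k^4 + 342*k^4 - 3592*k^3 + 1694*sqrt(2)*k^3 - 9576*sqrt(2)*k^2 + 14112*k^2 - 18816*k + 32928*sqrt(2)*k - 43904*sqrt(2))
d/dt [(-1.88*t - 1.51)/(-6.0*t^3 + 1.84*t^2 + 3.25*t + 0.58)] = (-22.56*t^3 - 23.7208*t^2 + 5.5568*t + 3.8171)/(36.0*t^6 - 22.08*t^5 - 35.6144*t^4 + 5.0*t^3 + 12.6969*t^2 + 3.77*t + 0.3364)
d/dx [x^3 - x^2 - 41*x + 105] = 3*x^2 - 2*x - 41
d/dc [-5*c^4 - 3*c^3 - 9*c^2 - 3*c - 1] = -20*c^3 - 9*c^2 - 18*c - 3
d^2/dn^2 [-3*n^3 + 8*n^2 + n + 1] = 16 - 18*n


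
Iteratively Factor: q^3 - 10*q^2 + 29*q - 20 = (q - 5)*(q^2 - 5*q + 4) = (q - 5)*(q - 4)*(q - 1)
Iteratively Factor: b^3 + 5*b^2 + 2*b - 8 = (b + 4)*(b^2 + b - 2) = (b - 1)*(b + 4)*(b + 2)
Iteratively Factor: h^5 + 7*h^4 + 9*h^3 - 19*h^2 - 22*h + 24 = (h + 2)*(h^4 + 5*h^3 - h^2 - 17*h + 12) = (h + 2)*(h + 4)*(h^3 + h^2 - 5*h + 3) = (h - 1)*(h + 2)*(h + 4)*(h^2 + 2*h - 3) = (h - 1)*(h + 2)*(h + 3)*(h + 4)*(h - 1)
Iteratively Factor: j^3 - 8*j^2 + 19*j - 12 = (j - 4)*(j^2 - 4*j + 3) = (j - 4)*(j - 1)*(j - 3)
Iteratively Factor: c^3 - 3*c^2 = (c)*(c^2 - 3*c) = c*(c - 3)*(c)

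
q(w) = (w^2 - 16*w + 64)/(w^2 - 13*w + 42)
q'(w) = (13 - 2*w)*(w^2 - 16*w + 64)/(w^2 - 13*w + 42)^2 + (2*w - 16)/(w^2 - 13*w + 42) = (3*w^2 - 44*w + 160)/(w^4 - 26*w^3 + 253*w^2 - 1092*w + 1764)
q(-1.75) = 1.40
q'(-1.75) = 0.05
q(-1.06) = 1.44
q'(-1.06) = 0.06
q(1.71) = 1.74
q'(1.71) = 0.18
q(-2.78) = 1.35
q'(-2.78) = 0.04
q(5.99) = 400.01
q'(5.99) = 39999.02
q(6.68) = -8.01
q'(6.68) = -1.12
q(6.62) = -8.08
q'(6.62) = 3.48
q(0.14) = 1.54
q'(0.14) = 0.10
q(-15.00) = 1.15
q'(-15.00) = 0.01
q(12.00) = 0.53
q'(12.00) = 0.07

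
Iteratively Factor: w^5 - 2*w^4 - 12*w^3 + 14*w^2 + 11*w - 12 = (w - 1)*(w^4 - w^3 - 13*w^2 + w + 12) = (w - 1)*(w + 1)*(w^3 - 2*w^2 - 11*w + 12) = (w - 1)^2*(w + 1)*(w^2 - w - 12) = (w - 1)^2*(w + 1)*(w + 3)*(w - 4)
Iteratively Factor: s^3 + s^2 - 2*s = (s - 1)*(s^2 + 2*s) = s*(s - 1)*(s + 2)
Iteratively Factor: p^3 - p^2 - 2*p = (p - 2)*(p^2 + p) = p*(p - 2)*(p + 1)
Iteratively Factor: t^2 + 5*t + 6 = (t + 3)*(t + 2)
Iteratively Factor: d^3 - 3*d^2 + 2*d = (d - 2)*(d^2 - d) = d*(d - 2)*(d - 1)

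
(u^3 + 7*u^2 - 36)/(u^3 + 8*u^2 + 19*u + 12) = (u^2 + 4*u - 12)/(u^2 + 5*u + 4)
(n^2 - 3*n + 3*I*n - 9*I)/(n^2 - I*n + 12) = (n - 3)/(n - 4*I)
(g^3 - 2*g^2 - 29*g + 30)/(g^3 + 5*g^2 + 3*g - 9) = (g^2 - g - 30)/(g^2 + 6*g + 9)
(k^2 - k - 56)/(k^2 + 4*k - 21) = (k - 8)/(k - 3)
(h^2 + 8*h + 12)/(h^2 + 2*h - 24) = (h + 2)/(h - 4)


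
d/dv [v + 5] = 1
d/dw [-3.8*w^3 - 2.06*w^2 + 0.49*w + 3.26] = -11.4*w^2 - 4.12*w + 0.49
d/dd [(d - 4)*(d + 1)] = 2*d - 3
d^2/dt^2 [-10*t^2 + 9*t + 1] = -20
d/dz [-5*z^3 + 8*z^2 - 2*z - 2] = -15*z^2 + 16*z - 2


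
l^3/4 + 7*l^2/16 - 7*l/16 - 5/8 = (l/4 + 1/4)*(l - 5/4)*(l + 2)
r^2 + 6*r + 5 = (r + 1)*(r + 5)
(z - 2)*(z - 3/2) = z^2 - 7*z/2 + 3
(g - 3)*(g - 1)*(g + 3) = g^3 - g^2 - 9*g + 9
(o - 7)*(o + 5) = o^2 - 2*o - 35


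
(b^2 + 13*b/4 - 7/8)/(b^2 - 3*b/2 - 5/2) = (-8*b^2 - 26*b + 7)/(4*(-2*b^2 + 3*b + 5))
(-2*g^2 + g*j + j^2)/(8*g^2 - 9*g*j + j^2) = (-2*g - j)/(8*g - j)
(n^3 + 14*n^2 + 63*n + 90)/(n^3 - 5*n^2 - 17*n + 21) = (n^2 + 11*n + 30)/(n^2 - 8*n + 7)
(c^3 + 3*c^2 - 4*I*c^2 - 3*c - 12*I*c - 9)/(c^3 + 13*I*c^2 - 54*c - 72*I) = (c^3 + c^2*(3 - 4*I) + c*(-3 - 12*I) - 9)/(c^3 + 13*I*c^2 - 54*c - 72*I)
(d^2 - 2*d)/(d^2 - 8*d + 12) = d/(d - 6)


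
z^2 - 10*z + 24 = (z - 6)*(z - 4)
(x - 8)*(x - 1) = x^2 - 9*x + 8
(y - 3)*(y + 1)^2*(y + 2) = y^4 + y^3 - 7*y^2 - 13*y - 6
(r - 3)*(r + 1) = r^2 - 2*r - 3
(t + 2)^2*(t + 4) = t^3 + 8*t^2 + 20*t + 16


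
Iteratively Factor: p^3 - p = (p - 1)*(p^2 + p) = p*(p - 1)*(p + 1)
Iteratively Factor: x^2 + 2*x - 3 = (x - 1)*(x + 3)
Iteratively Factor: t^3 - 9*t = (t + 3)*(t^2 - 3*t) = (t - 3)*(t + 3)*(t)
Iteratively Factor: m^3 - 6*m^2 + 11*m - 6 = (m - 2)*(m^2 - 4*m + 3) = (m - 2)*(m - 1)*(m - 3)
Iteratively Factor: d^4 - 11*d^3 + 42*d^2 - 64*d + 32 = (d - 2)*(d^3 - 9*d^2 + 24*d - 16) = (d - 4)*(d - 2)*(d^2 - 5*d + 4) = (d - 4)^2*(d - 2)*(d - 1)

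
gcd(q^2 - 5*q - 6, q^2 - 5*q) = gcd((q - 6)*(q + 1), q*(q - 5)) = 1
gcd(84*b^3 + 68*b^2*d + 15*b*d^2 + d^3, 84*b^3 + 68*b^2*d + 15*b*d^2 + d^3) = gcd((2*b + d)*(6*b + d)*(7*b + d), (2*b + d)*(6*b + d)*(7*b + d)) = 84*b^3 + 68*b^2*d + 15*b*d^2 + d^3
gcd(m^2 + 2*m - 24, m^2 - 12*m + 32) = m - 4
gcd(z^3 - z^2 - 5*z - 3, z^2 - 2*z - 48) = 1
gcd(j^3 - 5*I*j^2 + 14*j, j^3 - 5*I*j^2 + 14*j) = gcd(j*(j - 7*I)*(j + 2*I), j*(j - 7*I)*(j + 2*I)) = j^3 - 5*I*j^2 + 14*j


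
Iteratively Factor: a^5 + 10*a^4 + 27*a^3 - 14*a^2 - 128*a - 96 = (a + 1)*(a^4 + 9*a^3 + 18*a^2 - 32*a - 96) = (a + 1)*(a + 3)*(a^3 + 6*a^2 - 32) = (a + 1)*(a + 3)*(a + 4)*(a^2 + 2*a - 8) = (a - 2)*(a + 1)*(a + 3)*(a + 4)*(a + 4)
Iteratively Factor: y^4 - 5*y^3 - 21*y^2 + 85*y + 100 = (y - 5)*(y^3 - 21*y - 20) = (y - 5)^2*(y^2 + 5*y + 4) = (y - 5)^2*(y + 1)*(y + 4)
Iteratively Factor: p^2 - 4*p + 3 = (p - 3)*(p - 1)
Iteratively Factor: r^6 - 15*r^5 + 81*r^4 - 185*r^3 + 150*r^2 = (r)*(r^5 - 15*r^4 + 81*r^3 - 185*r^2 + 150*r) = r^2*(r^4 - 15*r^3 + 81*r^2 - 185*r + 150) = r^2*(r - 2)*(r^3 - 13*r^2 + 55*r - 75) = r^2*(r - 5)*(r - 2)*(r^2 - 8*r + 15) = r^2*(r - 5)*(r - 3)*(r - 2)*(r - 5)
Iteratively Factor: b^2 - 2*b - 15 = (b + 3)*(b - 5)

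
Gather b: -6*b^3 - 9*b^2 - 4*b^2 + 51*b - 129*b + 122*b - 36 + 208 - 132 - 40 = -6*b^3 - 13*b^2 + 44*b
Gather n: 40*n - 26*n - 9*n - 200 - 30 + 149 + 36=5*n - 45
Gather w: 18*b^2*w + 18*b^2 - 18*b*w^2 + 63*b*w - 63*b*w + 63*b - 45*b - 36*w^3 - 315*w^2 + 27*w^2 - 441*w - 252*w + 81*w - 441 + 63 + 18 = 18*b^2 + 18*b - 36*w^3 + w^2*(-18*b - 288) + w*(18*b^2 - 612) - 360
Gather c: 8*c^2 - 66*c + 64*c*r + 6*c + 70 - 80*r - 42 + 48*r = 8*c^2 + c*(64*r - 60) - 32*r + 28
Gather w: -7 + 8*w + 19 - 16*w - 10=2 - 8*w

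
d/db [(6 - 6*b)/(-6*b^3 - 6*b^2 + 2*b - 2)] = 18*b*(-b^2 + b + 1)/(9*b^6 + 18*b^5 + 3*b^4 + 7*b^2 - 2*b + 1)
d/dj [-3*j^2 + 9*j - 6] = 9 - 6*j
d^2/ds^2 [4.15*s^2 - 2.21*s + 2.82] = 8.30000000000000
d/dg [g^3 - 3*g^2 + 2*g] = 3*g^2 - 6*g + 2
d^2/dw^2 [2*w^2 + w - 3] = 4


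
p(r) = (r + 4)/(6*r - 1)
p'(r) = -6*(r + 4)/(6*r - 1)^2 + 1/(6*r - 1)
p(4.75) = 0.32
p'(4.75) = -0.03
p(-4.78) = 0.03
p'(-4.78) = -0.03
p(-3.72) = -0.01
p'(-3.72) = -0.05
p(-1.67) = -0.21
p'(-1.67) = -0.21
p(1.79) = 0.59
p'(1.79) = -0.26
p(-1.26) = -0.32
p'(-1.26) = -0.34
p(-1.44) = -0.27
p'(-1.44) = -0.27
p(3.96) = 0.35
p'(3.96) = -0.05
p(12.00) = 0.23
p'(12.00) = 0.00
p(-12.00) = 0.11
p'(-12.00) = 0.00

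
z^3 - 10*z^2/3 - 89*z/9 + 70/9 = (z - 5)*(z - 2/3)*(z + 7/3)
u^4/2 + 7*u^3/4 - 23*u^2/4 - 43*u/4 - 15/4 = (u/2 + 1/2)*(u - 3)*(u + 1/2)*(u + 5)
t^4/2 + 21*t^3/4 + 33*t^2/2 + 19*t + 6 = (t/2 + 1)*(t + 1/2)*(t + 2)*(t + 6)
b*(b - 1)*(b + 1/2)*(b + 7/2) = b^4 + 3*b^3 - 9*b^2/4 - 7*b/4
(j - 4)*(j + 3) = j^2 - j - 12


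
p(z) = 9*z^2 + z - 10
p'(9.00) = 163.00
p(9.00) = 728.00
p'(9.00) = 163.00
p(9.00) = 728.00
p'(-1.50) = -26.00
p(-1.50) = 8.75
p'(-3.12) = -55.16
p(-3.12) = 74.49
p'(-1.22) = -20.96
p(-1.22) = 2.18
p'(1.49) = 27.82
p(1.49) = 11.47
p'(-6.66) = -118.88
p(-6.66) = 382.54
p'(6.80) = 123.40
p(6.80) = 412.96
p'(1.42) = 26.56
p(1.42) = 9.57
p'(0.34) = 7.12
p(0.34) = -8.62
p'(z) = 18*z + 1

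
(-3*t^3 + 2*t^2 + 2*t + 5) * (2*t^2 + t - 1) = -6*t^5 + t^4 + 9*t^3 + 10*t^2 + 3*t - 5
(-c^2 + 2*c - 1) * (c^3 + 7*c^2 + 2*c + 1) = -c^5 - 5*c^4 + 11*c^3 - 4*c^2 - 1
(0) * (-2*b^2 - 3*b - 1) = 0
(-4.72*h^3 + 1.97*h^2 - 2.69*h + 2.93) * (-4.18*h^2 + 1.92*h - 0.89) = 19.7296*h^5 - 17.297*h^4 + 19.2274*h^3 - 19.1655*h^2 + 8.0197*h - 2.6077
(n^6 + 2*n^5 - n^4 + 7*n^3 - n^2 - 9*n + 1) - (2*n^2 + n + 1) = n^6 + 2*n^5 - n^4 + 7*n^3 - 3*n^2 - 10*n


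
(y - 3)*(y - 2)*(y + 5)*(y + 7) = y^4 + 7*y^3 - 19*y^2 - 103*y + 210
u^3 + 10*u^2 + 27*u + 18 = (u + 1)*(u + 3)*(u + 6)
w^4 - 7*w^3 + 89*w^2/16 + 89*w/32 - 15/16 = (w - 6)*(w - 5/4)*(w - 1/4)*(w + 1/2)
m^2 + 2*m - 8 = (m - 2)*(m + 4)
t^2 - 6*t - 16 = (t - 8)*(t + 2)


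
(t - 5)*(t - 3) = t^2 - 8*t + 15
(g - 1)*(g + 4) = g^2 + 3*g - 4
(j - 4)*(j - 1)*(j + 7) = j^3 + 2*j^2 - 31*j + 28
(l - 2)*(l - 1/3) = l^2 - 7*l/3 + 2/3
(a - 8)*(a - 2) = a^2 - 10*a + 16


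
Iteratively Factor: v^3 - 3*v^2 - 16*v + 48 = (v - 3)*(v^2 - 16) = (v - 4)*(v - 3)*(v + 4)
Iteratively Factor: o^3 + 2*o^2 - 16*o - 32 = (o + 2)*(o^2 - 16) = (o + 2)*(o + 4)*(o - 4)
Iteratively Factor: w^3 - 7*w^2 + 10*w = (w - 5)*(w^2 - 2*w) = w*(w - 5)*(w - 2)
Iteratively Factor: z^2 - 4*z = (z)*(z - 4)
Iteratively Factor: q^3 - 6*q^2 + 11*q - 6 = (q - 2)*(q^2 - 4*q + 3) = (q - 2)*(q - 1)*(q - 3)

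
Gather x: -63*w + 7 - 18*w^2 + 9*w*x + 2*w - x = -18*w^2 - 61*w + x*(9*w - 1) + 7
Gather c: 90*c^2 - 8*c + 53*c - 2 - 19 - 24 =90*c^2 + 45*c - 45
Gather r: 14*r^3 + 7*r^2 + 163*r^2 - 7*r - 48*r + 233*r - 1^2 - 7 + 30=14*r^3 + 170*r^2 + 178*r + 22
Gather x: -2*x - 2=-2*x - 2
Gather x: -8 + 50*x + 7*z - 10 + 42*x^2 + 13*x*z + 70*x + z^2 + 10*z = 42*x^2 + x*(13*z + 120) + z^2 + 17*z - 18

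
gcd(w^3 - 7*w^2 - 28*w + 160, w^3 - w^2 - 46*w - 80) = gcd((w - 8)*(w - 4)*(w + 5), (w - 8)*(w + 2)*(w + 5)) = w^2 - 3*w - 40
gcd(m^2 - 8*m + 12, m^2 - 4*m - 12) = m - 6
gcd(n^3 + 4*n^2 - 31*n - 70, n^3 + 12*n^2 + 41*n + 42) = n^2 + 9*n + 14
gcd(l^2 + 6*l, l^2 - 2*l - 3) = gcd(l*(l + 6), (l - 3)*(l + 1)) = 1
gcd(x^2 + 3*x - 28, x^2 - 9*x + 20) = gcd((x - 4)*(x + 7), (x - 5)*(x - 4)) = x - 4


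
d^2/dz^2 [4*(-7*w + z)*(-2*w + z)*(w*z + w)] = 8*w*(-9*w + 3*z + 1)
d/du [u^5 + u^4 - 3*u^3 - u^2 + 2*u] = 5*u^4 + 4*u^3 - 9*u^2 - 2*u + 2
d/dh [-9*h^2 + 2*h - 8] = 2 - 18*h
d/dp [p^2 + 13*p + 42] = 2*p + 13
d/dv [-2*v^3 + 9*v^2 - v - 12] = -6*v^2 + 18*v - 1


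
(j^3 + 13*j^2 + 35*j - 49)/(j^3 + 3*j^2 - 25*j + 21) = (j + 7)/(j - 3)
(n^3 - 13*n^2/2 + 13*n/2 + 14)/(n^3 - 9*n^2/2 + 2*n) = (2*n^2 - 5*n - 7)/(n*(2*n - 1))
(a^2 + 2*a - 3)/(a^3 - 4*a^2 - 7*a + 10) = (a + 3)/(a^2 - 3*a - 10)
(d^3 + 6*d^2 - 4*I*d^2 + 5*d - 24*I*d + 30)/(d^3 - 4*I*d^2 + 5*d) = (d + 6)/d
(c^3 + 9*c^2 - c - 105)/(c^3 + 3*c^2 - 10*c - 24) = (c^2 + 12*c + 35)/(c^2 + 6*c + 8)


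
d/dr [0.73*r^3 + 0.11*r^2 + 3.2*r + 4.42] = 2.19*r^2 + 0.22*r + 3.2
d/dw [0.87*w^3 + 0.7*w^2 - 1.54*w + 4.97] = 2.61*w^2 + 1.4*w - 1.54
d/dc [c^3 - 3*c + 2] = 3*c^2 - 3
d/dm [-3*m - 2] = -3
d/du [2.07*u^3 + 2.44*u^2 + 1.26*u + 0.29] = 6.21*u^2 + 4.88*u + 1.26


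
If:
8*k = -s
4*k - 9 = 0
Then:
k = 9/4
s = -18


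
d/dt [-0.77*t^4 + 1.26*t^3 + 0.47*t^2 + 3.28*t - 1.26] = -3.08*t^3 + 3.78*t^2 + 0.94*t + 3.28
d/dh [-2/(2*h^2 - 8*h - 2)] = 2*(h - 2)/(-h^2 + 4*h + 1)^2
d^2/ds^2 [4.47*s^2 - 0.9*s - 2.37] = 8.94000000000000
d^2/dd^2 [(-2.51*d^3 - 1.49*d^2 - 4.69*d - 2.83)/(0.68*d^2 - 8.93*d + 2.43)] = (-1.77635683940025e-15*d^5 - 414.457414*d^3 + 333.721398*d^2 + 60.6800939999999*d - 663.145214)/(0.314432*d^6 - 12.387696*d^5 + 166.050492*d^4 - 800.657549*d^3 + 593.386317*d^2 - 158.192271*d + 14.348907)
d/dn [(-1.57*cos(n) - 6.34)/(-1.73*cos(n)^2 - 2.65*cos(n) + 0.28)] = (2.7161*cos(n)^2 + 21.9364*cos(n) + 17.2406)*sin(n)/(2.9929*cos(n)^4 + 9.169*cos(n)^3 + 6.0537*cos(n)^2 - 1.484*cos(n) + 0.0784)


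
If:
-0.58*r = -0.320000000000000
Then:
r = 0.55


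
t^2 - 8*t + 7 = (t - 7)*(t - 1)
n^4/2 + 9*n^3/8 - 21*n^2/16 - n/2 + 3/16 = (n/2 + 1/4)*(n - 1)*(n - 1/4)*(n + 3)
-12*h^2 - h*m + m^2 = (-4*h + m)*(3*h + m)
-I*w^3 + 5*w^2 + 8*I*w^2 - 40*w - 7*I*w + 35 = (w - 7)*(w + 5*I)*(-I*w + I)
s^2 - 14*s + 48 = (s - 8)*(s - 6)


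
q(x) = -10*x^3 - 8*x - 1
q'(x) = -30*x^2 - 8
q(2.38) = -154.85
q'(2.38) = -177.93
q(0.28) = -3.46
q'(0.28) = -10.35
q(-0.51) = 4.41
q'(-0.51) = -15.80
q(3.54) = -472.94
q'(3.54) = -383.95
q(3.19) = -351.14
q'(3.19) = -313.28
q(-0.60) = 5.96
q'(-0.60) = -18.80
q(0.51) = -6.41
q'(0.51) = -15.80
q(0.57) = -7.41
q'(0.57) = -17.75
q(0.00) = -1.00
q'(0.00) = -8.00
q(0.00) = -1.00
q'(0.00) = -8.00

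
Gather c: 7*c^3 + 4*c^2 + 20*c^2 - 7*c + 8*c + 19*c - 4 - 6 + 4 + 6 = 7*c^3 + 24*c^2 + 20*c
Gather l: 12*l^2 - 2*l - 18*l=12*l^2 - 20*l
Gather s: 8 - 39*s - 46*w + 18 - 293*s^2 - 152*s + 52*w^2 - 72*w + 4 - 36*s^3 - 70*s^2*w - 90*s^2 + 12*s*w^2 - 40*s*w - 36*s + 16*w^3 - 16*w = -36*s^3 + s^2*(-70*w - 383) + s*(12*w^2 - 40*w - 227) + 16*w^3 + 52*w^2 - 134*w + 30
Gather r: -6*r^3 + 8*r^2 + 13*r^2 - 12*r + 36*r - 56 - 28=-6*r^3 + 21*r^2 + 24*r - 84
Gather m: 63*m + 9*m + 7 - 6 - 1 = 72*m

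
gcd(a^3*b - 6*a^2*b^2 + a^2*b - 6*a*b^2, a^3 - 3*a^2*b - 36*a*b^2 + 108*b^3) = a - 6*b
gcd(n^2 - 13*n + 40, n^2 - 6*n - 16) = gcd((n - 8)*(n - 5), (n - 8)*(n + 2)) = n - 8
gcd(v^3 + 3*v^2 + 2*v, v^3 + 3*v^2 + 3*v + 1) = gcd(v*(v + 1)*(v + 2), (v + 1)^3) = v + 1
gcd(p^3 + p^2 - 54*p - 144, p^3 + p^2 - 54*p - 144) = p^3 + p^2 - 54*p - 144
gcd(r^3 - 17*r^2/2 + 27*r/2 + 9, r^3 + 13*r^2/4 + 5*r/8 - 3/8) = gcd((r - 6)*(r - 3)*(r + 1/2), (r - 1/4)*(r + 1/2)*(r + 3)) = r + 1/2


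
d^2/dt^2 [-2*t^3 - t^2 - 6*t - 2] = -12*t - 2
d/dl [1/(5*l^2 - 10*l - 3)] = 10*(1 - l)/(-5*l^2 + 10*l + 3)^2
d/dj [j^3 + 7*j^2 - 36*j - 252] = 3*j^2 + 14*j - 36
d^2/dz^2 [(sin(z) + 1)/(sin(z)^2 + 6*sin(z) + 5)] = (5*sin(z) + cos(z)^2 + 1)/(sin(z) + 5)^3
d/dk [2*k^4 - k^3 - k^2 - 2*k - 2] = 8*k^3 - 3*k^2 - 2*k - 2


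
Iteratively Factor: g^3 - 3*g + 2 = (g - 1)*(g^2 + g - 2) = (g - 1)*(g + 2)*(g - 1)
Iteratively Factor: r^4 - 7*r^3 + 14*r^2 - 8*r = (r - 1)*(r^3 - 6*r^2 + 8*r) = r*(r - 1)*(r^2 - 6*r + 8) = r*(r - 2)*(r - 1)*(r - 4)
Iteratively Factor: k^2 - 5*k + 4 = (k - 4)*(k - 1)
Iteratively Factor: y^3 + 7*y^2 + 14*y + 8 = (y + 4)*(y^2 + 3*y + 2) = (y + 1)*(y + 4)*(y + 2)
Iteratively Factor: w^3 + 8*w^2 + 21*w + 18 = (w + 2)*(w^2 + 6*w + 9) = (w + 2)*(w + 3)*(w + 3)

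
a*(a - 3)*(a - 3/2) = a^3 - 9*a^2/2 + 9*a/2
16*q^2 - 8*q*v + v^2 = (-4*q + v)^2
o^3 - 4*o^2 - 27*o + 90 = (o - 6)*(o - 3)*(o + 5)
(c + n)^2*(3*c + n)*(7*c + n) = 21*c^4 + 52*c^3*n + 42*c^2*n^2 + 12*c*n^3 + n^4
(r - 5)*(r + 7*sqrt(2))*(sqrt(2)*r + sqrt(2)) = sqrt(2)*r^3 - 4*sqrt(2)*r^2 + 14*r^2 - 56*r - 5*sqrt(2)*r - 70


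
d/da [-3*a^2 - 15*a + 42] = -6*a - 15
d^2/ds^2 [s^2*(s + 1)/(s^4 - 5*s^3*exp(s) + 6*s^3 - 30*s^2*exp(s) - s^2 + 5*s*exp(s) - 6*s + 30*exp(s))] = (s^2*(2*s + 2)*(5*s^3*exp(s) - 4*s^3 + 45*s^2*exp(s) - 18*s^2 + 55*s*exp(s) + 2*s - 35*exp(s) + 6)^2 + s*(s*(s + 1)*(5*s^3*exp(s) + 60*s^2*exp(s) - 12*s^2 + 145*s*exp(s) - 36*s + 20*exp(s) + 2) + 2*s*(5*s^3*exp(s) - 4*s^3 + 45*s^2*exp(s) - 18*s^2 + 55*s*exp(s) + 2*s - 35*exp(s) + 6) + 4*(s + 1)*(5*s^3*exp(s) - 4*s^3 + 45*s^2*exp(s) - 18*s^2 + 55*s*exp(s) + 2*s - 35*exp(s) + 6))*(s^4 - 5*s^3*exp(s) + 6*s^3 - 30*s^2*exp(s) - s^2 + 5*s*exp(s) - 6*s + 30*exp(s)) + (6*s + 2)*(s^4 - 5*s^3*exp(s) + 6*s^3 - 30*s^2*exp(s) - s^2 + 5*s*exp(s) - 6*s + 30*exp(s))^2)/(s^4 - 5*s^3*exp(s) + 6*s^3 - 30*s^2*exp(s) - s^2 + 5*s*exp(s) - 6*s + 30*exp(s))^3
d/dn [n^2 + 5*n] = 2*n + 5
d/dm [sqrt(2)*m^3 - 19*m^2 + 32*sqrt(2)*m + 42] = 3*sqrt(2)*m^2 - 38*m + 32*sqrt(2)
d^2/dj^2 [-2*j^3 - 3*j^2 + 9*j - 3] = -12*j - 6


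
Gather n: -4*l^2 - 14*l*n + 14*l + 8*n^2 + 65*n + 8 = -4*l^2 + 14*l + 8*n^2 + n*(65 - 14*l) + 8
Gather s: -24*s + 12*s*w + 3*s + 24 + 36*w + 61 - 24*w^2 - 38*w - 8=s*(12*w - 21) - 24*w^2 - 2*w + 77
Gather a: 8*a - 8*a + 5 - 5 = 0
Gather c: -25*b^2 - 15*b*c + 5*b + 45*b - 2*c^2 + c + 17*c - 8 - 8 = -25*b^2 + 50*b - 2*c^2 + c*(18 - 15*b) - 16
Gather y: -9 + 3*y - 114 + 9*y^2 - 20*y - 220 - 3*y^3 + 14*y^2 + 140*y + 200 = -3*y^3 + 23*y^2 + 123*y - 143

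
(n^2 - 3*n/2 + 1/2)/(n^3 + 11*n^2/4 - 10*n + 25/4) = 2*(2*n - 1)/(4*n^2 + 15*n - 25)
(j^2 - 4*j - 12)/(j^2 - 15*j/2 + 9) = 2*(j + 2)/(2*j - 3)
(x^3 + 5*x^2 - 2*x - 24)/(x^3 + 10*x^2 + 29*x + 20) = (x^2 + x - 6)/(x^2 + 6*x + 5)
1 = 1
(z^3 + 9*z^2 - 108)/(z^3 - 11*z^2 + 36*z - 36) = (z^2 + 12*z + 36)/(z^2 - 8*z + 12)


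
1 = 1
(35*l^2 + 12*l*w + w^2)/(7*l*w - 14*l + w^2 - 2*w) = (5*l + w)/(w - 2)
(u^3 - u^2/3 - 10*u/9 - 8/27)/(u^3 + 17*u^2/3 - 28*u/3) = (u^2 + u + 2/9)/(u*(u + 7))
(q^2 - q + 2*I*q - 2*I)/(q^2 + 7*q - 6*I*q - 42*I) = (q^2 + q*(-1 + 2*I) - 2*I)/(q^2 + q*(7 - 6*I) - 42*I)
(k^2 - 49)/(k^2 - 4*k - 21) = (k + 7)/(k + 3)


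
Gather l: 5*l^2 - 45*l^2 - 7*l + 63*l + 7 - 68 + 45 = -40*l^2 + 56*l - 16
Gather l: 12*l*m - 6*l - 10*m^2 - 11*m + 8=l*(12*m - 6) - 10*m^2 - 11*m + 8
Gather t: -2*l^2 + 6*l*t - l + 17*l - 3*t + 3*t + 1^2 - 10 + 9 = -2*l^2 + 6*l*t + 16*l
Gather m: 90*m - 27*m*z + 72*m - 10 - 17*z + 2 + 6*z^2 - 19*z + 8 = m*(162 - 27*z) + 6*z^2 - 36*z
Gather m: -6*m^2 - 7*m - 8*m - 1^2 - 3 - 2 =-6*m^2 - 15*m - 6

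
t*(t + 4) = t^2 + 4*t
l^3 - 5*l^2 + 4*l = l*(l - 4)*(l - 1)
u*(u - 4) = u^2 - 4*u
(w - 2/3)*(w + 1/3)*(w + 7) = w^3 + 20*w^2/3 - 23*w/9 - 14/9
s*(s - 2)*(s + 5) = s^3 + 3*s^2 - 10*s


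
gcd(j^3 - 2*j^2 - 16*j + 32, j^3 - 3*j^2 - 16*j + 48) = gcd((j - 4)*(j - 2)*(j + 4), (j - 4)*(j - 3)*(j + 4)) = j^2 - 16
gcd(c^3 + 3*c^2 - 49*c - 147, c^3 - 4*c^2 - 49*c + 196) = c^2 - 49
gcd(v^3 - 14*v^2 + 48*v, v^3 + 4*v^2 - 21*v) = v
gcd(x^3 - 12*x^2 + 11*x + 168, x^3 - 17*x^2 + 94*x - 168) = x - 7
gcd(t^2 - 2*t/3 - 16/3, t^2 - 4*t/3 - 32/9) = t - 8/3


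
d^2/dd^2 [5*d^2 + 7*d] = 10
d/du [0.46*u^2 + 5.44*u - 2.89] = 0.92*u + 5.44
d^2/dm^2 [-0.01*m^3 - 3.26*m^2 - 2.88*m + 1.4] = -0.06*m - 6.52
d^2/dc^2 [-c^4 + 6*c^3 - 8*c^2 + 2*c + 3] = -12*c^2 + 36*c - 16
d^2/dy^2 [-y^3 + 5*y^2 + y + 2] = 10 - 6*y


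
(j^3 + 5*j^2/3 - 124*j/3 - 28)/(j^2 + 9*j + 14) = (j^2 - 16*j/3 - 4)/(j + 2)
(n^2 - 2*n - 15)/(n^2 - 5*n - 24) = (n - 5)/(n - 8)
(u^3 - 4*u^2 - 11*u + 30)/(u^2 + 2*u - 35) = (u^2 + u - 6)/(u + 7)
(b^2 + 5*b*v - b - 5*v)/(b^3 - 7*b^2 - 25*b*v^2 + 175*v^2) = (1 - b)/(-b^2 + 5*b*v + 7*b - 35*v)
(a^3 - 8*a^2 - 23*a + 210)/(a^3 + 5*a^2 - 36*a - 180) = (a - 7)/(a + 6)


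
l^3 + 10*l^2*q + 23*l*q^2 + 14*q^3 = (l + q)*(l + 2*q)*(l + 7*q)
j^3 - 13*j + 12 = (j - 3)*(j - 1)*(j + 4)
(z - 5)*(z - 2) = z^2 - 7*z + 10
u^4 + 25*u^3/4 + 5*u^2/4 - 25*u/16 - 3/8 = (u - 1/2)*(u + 1/4)*(u + 1/2)*(u + 6)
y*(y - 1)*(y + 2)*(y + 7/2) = y^4 + 9*y^3/2 + 3*y^2/2 - 7*y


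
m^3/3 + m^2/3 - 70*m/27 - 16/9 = (m/3 + 1)*(m - 8/3)*(m + 2/3)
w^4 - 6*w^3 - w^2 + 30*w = w*(w - 5)*(w - 3)*(w + 2)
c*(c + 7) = c^2 + 7*c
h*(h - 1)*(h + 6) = h^3 + 5*h^2 - 6*h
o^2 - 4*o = o*(o - 4)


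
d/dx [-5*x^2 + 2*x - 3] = 2 - 10*x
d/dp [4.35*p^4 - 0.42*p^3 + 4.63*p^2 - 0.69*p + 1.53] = 17.4*p^3 - 1.26*p^2 + 9.26*p - 0.69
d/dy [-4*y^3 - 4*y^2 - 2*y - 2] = -12*y^2 - 8*y - 2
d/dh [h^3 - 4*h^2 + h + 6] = 3*h^2 - 8*h + 1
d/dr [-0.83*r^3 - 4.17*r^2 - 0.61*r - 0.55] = -2.49*r^2 - 8.34*r - 0.61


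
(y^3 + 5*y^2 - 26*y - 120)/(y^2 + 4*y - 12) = (y^2 - y - 20)/(y - 2)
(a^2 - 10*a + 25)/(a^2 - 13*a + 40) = (a - 5)/(a - 8)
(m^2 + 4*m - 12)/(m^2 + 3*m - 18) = (m - 2)/(m - 3)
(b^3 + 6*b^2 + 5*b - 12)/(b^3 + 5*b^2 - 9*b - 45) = (b^2 + 3*b - 4)/(b^2 + 2*b - 15)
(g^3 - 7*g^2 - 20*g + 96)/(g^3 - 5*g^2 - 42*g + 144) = (g + 4)/(g + 6)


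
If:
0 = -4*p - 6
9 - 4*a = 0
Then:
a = 9/4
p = -3/2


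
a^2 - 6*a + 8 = (a - 4)*(a - 2)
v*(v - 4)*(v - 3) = v^3 - 7*v^2 + 12*v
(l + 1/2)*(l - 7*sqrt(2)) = l^2 - 7*sqrt(2)*l + l/2 - 7*sqrt(2)/2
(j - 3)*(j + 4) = j^2 + j - 12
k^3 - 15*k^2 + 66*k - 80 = (k - 8)*(k - 5)*(k - 2)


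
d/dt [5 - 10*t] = -10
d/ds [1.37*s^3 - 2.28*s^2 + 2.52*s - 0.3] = 4.11*s^2 - 4.56*s + 2.52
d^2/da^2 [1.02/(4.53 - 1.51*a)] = -4.651404/(1.51*a - 4.53)^3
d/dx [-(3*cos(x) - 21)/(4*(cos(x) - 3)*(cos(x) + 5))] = 3*(sin(x)^2 + 14*cos(x) - 2)*sin(x)/(4*(cos(x) - 3)^2*(cos(x) + 5)^2)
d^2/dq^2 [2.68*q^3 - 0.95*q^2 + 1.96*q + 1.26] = 16.08*q - 1.9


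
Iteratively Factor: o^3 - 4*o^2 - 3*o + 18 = (o - 3)*(o^2 - o - 6) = (o - 3)^2*(o + 2)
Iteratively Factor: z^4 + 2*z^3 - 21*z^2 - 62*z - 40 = (z + 1)*(z^3 + z^2 - 22*z - 40) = (z - 5)*(z + 1)*(z^2 + 6*z + 8) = (z - 5)*(z + 1)*(z + 4)*(z + 2)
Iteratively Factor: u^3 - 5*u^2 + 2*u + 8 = (u + 1)*(u^2 - 6*u + 8) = (u - 2)*(u + 1)*(u - 4)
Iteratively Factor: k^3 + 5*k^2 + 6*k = (k + 2)*(k^2 + 3*k) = (k + 2)*(k + 3)*(k)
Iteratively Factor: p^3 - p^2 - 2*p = (p)*(p^2 - p - 2) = p*(p + 1)*(p - 2)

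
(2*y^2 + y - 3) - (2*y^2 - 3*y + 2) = 4*y - 5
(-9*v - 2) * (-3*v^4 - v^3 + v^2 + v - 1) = 27*v^5 + 15*v^4 - 7*v^3 - 11*v^2 + 7*v + 2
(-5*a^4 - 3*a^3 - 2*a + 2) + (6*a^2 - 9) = -5*a^4 - 3*a^3 + 6*a^2 - 2*a - 7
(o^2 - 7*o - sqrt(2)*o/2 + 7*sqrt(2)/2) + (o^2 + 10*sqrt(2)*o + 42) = 2*o^2 - 7*o + 19*sqrt(2)*o/2 + 7*sqrt(2)/2 + 42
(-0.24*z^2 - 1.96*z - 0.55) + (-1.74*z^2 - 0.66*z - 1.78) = -1.98*z^2 - 2.62*z - 2.33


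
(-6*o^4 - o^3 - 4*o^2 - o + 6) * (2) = -12*o^4 - 2*o^3 - 8*o^2 - 2*o + 12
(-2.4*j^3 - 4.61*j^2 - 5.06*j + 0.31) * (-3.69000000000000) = 8.856*j^3 + 17.0109*j^2 + 18.6714*j - 1.1439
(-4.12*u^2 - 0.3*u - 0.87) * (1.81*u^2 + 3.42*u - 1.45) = -7.4572*u^4 - 14.6334*u^3 + 3.3733*u^2 - 2.5404*u + 1.2615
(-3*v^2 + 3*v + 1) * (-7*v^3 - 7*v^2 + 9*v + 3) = 21*v^5 - 55*v^3 + 11*v^2 + 18*v + 3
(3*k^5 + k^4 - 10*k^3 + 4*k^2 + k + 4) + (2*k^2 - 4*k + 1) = 3*k^5 + k^4 - 10*k^3 + 6*k^2 - 3*k + 5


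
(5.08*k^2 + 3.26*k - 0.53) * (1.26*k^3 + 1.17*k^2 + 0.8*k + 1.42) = 6.4008*k^5 + 10.0512*k^4 + 7.2104*k^3 + 9.2015*k^2 + 4.2052*k - 0.7526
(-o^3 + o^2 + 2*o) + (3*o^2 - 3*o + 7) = -o^3 + 4*o^2 - o + 7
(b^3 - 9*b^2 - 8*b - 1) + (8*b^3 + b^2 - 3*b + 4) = 9*b^3 - 8*b^2 - 11*b + 3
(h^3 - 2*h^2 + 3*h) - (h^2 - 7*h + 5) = h^3 - 3*h^2 + 10*h - 5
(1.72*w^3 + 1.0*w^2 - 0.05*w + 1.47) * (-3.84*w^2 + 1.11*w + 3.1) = -6.6048*w^5 - 1.9308*w^4 + 6.634*w^3 - 2.6003*w^2 + 1.4767*w + 4.557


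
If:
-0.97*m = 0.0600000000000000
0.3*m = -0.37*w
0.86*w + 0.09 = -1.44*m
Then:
No Solution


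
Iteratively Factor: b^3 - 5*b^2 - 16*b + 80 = (b + 4)*(b^2 - 9*b + 20) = (b - 5)*(b + 4)*(b - 4)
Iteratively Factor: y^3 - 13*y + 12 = (y - 3)*(y^2 + 3*y - 4) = (y - 3)*(y + 4)*(y - 1)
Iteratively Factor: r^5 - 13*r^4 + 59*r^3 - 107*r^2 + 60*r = (r - 5)*(r^4 - 8*r^3 + 19*r^2 - 12*r) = (r - 5)*(r - 1)*(r^3 - 7*r^2 + 12*r) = r*(r - 5)*(r - 1)*(r^2 - 7*r + 12) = r*(r - 5)*(r - 3)*(r - 1)*(r - 4)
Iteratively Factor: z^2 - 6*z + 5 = (z - 1)*(z - 5)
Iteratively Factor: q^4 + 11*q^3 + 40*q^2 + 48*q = (q)*(q^3 + 11*q^2 + 40*q + 48) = q*(q + 4)*(q^2 + 7*q + 12) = q*(q + 3)*(q + 4)*(q + 4)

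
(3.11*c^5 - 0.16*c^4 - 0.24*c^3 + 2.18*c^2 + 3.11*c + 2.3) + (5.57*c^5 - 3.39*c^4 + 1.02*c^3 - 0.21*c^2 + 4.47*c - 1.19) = 8.68*c^5 - 3.55*c^4 + 0.78*c^3 + 1.97*c^2 + 7.58*c + 1.11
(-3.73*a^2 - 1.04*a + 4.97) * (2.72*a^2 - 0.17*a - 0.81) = -10.1456*a^4 - 2.1947*a^3 + 16.7165*a^2 - 0.00249999999999995*a - 4.0257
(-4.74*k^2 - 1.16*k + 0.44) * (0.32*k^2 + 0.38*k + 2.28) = -1.5168*k^4 - 2.1724*k^3 - 11.1072*k^2 - 2.4776*k + 1.0032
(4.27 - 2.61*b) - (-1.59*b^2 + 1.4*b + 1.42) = 1.59*b^2 - 4.01*b + 2.85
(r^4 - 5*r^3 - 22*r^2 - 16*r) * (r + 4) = r^5 - r^4 - 42*r^3 - 104*r^2 - 64*r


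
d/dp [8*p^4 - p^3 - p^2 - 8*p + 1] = 32*p^3 - 3*p^2 - 2*p - 8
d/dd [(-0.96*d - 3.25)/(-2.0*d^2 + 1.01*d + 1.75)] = (-1.92*d^2 - 13.0*d + 1.6025)/(4.0*d^4 - 4.04*d^3 - 5.9799*d^2 + 3.535*d + 3.0625)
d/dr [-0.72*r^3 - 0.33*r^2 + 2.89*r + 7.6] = -2.16*r^2 - 0.66*r + 2.89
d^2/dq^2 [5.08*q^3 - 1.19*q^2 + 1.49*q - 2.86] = 30.48*q - 2.38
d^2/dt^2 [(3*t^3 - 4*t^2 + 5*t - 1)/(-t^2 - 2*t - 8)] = 2*(-t^3 - 237*t^2 - 450*t + 332)/(t^6 + 6*t^5 + 36*t^4 + 104*t^3 + 288*t^2 + 384*t + 512)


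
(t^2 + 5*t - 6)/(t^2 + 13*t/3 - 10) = 3*(t - 1)/(3*t - 5)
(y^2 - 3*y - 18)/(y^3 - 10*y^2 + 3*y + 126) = 1/(y - 7)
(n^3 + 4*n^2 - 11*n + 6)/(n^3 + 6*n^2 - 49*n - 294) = (n^2 - 2*n + 1)/(n^2 - 49)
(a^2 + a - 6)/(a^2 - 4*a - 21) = (a - 2)/(a - 7)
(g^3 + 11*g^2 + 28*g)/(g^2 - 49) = g*(g + 4)/(g - 7)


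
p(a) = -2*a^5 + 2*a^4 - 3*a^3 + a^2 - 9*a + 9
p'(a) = -10*a^4 + 8*a^3 - 9*a^2 + 2*a - 9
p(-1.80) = 104.72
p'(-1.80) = -193.39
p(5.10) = -5956.31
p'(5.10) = -5936.88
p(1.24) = -7.48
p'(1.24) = -28.75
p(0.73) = 1.95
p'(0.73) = -12.06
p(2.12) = -79.42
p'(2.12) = -170.98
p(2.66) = -230.54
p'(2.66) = -417.43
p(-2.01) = 153.75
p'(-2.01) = -277.57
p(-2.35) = 278.94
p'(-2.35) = -472.21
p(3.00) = -414.00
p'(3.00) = -678.00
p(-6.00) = 18891.00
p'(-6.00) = -15033.00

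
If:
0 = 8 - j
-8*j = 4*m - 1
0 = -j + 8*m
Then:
No Solution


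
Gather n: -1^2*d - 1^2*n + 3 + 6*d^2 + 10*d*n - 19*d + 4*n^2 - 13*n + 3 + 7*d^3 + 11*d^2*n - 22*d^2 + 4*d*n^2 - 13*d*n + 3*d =7*d^3 - 16*d^2 - 17*d + n^2*(4*d + 4) + n*(11*d^2 - 3*d - 14) + 6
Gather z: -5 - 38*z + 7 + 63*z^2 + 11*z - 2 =63*z^2 - 27*z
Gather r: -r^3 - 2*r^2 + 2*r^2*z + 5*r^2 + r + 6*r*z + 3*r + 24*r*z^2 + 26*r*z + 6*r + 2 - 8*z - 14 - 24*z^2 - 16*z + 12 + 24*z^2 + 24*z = -r^3 + r^2*(2*z + 3) + r*(24*z^2 + 32*z + 10)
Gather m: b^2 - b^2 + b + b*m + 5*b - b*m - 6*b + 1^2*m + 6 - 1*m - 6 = 0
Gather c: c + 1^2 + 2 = c + 3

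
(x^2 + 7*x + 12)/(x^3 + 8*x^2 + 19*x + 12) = 1/(x + 1)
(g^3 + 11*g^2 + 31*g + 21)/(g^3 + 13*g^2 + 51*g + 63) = (g + 1)/(g + 3)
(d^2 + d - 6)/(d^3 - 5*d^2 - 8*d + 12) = (d^2 + d - 6)/(d^3 - 5*d^2 - 8*d + 12)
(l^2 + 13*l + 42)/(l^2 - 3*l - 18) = (l^2 + 13*l + 42)/(l^2 - 3*l - 18)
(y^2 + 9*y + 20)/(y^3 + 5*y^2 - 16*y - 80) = 1/(y - 4)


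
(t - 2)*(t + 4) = t^2 + 2*t - 8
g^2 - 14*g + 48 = (g - 8)*(g - 6)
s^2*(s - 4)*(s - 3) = s^4 - 7*s^3 + 12*s^2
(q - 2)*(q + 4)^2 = q^3 + 6*q^2 - 32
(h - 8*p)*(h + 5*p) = h^2 - 3*h*p - 40*p^2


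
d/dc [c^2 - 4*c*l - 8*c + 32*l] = 2*c - 4*l - 8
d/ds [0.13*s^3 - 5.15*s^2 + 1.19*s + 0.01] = 0.39*s^2 - 10.3*s + 1.19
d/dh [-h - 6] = -1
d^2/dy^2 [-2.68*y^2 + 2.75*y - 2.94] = -5.36000000000000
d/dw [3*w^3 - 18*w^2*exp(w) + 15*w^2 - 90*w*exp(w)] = -18*w^2*exp(w) + 9*w^2 - 126*w*exp(w) + 30*w - 90*exp(w)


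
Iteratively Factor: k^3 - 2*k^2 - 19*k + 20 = (k + 4)*(k^2 - 6*k + 5) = (k - 5)*(k + 4)*(k - 1)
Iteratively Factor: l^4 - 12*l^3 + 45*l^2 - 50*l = (l - 2)*(l^3 - 10*l^2 + 25*l) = (l - 5)*(l - 2)*(l^2 - 5*l) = l*(l - 5)*(l - 2)*(l - 5)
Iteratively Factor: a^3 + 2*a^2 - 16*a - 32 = (a + 4)*(a^2 - 2*a - 8) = (a + 2)*(a + 4)*(a - 4)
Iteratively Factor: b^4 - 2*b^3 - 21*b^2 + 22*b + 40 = (b + 4)*(b^3 - 6*b^2 + 3*b + 10) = (b + 1)*(b + 4)*(b^2 - 7*b + 10) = (b - 2)*(b + 1)*(b + 4)*(b - 5)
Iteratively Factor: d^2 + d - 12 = (d + 4)*(d - 3)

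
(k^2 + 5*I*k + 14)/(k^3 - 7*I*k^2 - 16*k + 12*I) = (k + 7*I)/(k^2 - 5*I*k - 6)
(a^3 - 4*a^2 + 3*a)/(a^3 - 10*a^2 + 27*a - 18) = a/(a - 6)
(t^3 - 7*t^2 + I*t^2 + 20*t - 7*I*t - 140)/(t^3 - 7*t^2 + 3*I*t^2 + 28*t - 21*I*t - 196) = (t + 5*I)/(t + 7*I)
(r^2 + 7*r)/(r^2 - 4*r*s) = (r + 7)/(r - 4*s)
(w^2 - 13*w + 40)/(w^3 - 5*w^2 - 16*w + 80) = (w - 8)/(w^2 - 16)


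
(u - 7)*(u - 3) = u^2 - 10*u + 21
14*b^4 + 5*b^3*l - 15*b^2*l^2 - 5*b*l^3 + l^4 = (-7*b + l)*(-b + l)*(b + l)*(2*b + l)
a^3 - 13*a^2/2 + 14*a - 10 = (a - 5/2)*(a - 2)^2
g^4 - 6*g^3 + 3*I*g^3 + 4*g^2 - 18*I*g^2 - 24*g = g*(g - 6)*(g - I)*(g + 4*I)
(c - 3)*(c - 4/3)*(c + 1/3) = c^3 - 4*c^2 + 23*c/9 + 4/3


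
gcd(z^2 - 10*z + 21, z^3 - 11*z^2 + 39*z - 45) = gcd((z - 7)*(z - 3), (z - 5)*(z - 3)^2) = z - 3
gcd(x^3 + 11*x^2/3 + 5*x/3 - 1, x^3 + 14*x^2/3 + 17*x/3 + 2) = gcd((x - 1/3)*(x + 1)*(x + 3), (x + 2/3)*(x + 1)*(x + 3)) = x^2 + 4*x + 3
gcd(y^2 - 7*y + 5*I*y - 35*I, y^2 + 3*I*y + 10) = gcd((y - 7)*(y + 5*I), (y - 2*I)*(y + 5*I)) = y + 5*I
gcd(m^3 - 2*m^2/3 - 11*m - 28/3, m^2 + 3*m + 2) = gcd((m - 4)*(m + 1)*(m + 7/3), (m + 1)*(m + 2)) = m + 1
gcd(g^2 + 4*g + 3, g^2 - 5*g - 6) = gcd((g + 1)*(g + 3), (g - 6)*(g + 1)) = g + 1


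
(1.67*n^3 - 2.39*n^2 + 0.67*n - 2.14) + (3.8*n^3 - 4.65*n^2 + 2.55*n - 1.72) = 5.47*n^3 - 7.04*n^2 + 3.22*n - 3.86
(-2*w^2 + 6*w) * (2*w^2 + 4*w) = -4*w^4 + 4*w^3 + 24*w^2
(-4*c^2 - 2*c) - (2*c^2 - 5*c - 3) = -6*c^2 + 3*c + 3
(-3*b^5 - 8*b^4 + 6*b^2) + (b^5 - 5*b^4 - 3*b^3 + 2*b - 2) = -2*b^5 - 13*b^4 - 3*b^3 + 6*b^2 + 2*b - 2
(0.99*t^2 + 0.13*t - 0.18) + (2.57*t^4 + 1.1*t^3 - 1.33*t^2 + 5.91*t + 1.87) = 2.57*t^4 + 1.1*t^3 - 0.34*t^2 + 6.04*t + 1.69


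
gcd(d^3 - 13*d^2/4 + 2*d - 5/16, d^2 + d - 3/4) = d - 1/2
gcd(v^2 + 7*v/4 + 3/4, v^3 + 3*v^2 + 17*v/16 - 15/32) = v + 3/4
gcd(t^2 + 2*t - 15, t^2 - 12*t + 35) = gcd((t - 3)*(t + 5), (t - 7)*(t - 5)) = 1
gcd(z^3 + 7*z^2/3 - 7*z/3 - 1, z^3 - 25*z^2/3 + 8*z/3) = 1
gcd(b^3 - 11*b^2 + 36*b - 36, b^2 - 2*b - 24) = b - 6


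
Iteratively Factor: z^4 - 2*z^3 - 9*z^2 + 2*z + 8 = (z - 4)*(z^3 + 2*z^2 - z - 2) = (z - 4)*(z + 2)*(z^2 - 1) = (z - 4)*(z - 1)*(z + 2)*(z + 1)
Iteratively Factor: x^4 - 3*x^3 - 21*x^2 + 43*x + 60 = (x - 3)*(x^3 - 21*x - 20) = (x - 3)*(x + 1)*(x^2 - x - 20) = (x - 3)*(x + 1)*(x + 4)*(x - 5)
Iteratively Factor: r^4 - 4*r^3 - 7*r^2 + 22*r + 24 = (r - 3)*(r^3 - r^2 - 10*r - 8) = (r - 3)*(r + 1)*(r^2 - 2*r - 8) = (r - 3)*(r + 1)*(r + 2)*(r - 4)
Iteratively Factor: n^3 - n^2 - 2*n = (n)*(n^2 - n - 2) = n*(n + 1)*(n - 2)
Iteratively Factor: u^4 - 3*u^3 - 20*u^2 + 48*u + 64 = (u - 4)*(u^3 + u^2 - 16*u - 16) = (u - 4)^2*(u^2 + 5*u + 4) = (u - 4)^2*(u + 1)*(u + 4)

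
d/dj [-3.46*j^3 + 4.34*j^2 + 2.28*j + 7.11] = -10.38*j^2 + 8.68*j + 2.28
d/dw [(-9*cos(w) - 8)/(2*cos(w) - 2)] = -17*sin(w)/(2*(cos(w) - 1)^2)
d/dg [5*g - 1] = 5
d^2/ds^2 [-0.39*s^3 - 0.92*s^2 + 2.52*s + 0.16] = -2.34*s - 1.84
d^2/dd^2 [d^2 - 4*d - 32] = 2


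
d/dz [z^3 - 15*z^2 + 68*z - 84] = 3*z^2 - 30*z + 68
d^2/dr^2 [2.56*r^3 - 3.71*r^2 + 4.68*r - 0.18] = 15.36*r - 7.42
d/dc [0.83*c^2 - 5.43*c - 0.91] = 1.66*c - 5.43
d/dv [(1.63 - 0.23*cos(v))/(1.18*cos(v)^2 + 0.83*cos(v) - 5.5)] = (-0.2714*cos(v)^2 + 3.8468*cos(v) + 0.0878999999999996)*sin(v)/(1.3924*cos(v)^4 + 1.9588*cos(v)^3 - 12.2911*cos(v)^2 - 9.13*cos(v) + 30.25)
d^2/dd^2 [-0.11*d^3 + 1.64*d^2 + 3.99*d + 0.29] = 3.28 - 0.66*d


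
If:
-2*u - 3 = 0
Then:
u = -3/2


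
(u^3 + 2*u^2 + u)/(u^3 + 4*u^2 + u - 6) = u*(u^2 + 2*u + 1)/(u^3 + 4*u^2 + u - 6)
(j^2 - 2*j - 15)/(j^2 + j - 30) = (j + 3)/(j + 6)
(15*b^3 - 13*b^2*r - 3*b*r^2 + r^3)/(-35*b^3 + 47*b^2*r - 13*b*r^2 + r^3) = (3*b + r)/(-7*b + r)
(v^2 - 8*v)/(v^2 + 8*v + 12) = v*(v - 8)/(v^2 + 8*v + 12)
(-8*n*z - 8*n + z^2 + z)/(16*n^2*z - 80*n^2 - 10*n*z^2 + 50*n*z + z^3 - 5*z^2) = (z + 1)/(-2*n*z + 10*n + z^2 - 5*z)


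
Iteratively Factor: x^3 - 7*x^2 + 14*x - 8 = (x - 1)*(x^2 - 6*x + 8) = (x - 4)*(x - 1)*(x - 2)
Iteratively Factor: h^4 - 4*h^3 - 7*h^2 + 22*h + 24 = (h - 3)*(h^3 - h^2 - 10*h - 8) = (h - 3)*(h + 1)*(h^2 - 2*h - 8) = (h - 4)*(h - 3)*(h + 1)*(h + 2)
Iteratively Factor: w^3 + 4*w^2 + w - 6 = (w - 1)*(w^2 + 5*w + 6) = (w - 1)*(w + 2)*(w + 3)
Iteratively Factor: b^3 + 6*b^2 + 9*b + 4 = (b + 1)*(b^2 + 5*b + 4) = (b + 1)^2*(b + 4)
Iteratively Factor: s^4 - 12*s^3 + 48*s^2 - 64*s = (s - 4)*(s^3 - 8*s^2 + 16*s) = s*(s - 4)*(s^2 - 8*s + 16) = s*(s - 4)^2*(s - 4)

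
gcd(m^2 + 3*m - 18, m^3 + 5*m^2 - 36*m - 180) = m + 6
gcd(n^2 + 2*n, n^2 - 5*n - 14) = n + 2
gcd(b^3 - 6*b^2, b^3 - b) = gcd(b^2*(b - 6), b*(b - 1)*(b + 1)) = b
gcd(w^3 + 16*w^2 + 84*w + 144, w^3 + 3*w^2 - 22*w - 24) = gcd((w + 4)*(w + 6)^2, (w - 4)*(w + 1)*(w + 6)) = w + 6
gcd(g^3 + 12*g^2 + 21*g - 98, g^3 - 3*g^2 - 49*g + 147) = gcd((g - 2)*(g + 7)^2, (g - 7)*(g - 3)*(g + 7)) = g + 7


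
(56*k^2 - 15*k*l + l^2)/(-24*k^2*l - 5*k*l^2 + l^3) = (-7*k + l)/(l*(3*k + l))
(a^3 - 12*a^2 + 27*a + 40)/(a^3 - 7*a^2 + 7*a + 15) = (a - 8)/(a - 3)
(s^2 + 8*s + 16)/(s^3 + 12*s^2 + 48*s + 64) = 1/(s + 4)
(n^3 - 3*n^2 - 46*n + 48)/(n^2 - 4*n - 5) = (-n^3 + 3*n^2 + 46*n - 48)/(-n^2 + 4*n + 5)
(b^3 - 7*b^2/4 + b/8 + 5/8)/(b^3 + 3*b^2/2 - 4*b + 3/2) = (8*b^2 - 6*b - 5)/(4*(2*b^2 + 5*b - 3))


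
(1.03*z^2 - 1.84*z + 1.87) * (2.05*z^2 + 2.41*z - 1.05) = 2.1115*z^4 - 1.2897*z^3 - 1.6824*z^2 + 6.4387*z - 1.9635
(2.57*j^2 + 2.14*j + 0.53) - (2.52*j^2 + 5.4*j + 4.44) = 0.0499999999999998*j^2 - 3.26*j - 3.91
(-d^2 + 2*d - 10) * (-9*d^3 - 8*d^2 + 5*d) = 9*d^5 - 10*d^4 + 69*d^3 + 90*d^2 - 50*d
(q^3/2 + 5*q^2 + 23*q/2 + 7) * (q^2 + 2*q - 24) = q^5/2 + 6*q^4 + 19*q^3/2 - 90*q^2 - 262*q - 168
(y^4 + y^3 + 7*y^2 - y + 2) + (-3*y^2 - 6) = y^4 + y^3 + 4*y^2 - y - 4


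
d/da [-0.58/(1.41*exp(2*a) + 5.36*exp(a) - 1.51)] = (1.6356*exp(a) + 3.1088)*exp(a)/(1.41*exp(2*a) + 5.36*exp(a) - 1.51)^2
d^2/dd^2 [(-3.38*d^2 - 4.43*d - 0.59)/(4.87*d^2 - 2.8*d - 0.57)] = (-302.311094*d^3 - 140.253078*d^2 - 25.511982*d - 0.582526000000003)/(115.501303*d^6 - 199.22196*d^5 + 73.986501*d^4 + 24.68312*d^3 - 8.659611*d^2 - 2.72916*d - 0.185193)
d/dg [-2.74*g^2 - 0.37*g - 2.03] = -5.48*g - 0.37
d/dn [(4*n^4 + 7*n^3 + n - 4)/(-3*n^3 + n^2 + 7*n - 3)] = (-12*n^6 + 8*n^5 + 91*n^4 + 56*n^3 - 100*n^2 + 8*n + 25)/(9*n^6 - 6*n^5 - 41*n^4 + 32*n^3 + 43*n^2 - 42*n + 9)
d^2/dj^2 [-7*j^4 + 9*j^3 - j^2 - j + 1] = -84*j^2 + 54*j - 2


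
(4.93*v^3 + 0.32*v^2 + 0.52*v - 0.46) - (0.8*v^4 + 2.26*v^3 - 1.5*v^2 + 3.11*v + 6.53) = -0.8*v^4 + 2.67*v^3 + 1.82*v^2 - 2.59*v - 6.99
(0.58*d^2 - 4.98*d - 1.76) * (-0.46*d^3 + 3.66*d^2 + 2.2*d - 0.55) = -0.2668*d^5 + 4.4136*d^4 - 16.1412*d^3 - 17.7166*d^2 - 1.133*d + 0.968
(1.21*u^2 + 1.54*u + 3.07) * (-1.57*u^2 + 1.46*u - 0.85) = -1.8997*u^4 - 0.6512*u^3 - 3.6*u^2 + 3.1732*u - 2.6095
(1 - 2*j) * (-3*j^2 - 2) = 6*j^3 - 3*j^2 + 4*j - 2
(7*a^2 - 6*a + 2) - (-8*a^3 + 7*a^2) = 8*a^3 - 6*a + 2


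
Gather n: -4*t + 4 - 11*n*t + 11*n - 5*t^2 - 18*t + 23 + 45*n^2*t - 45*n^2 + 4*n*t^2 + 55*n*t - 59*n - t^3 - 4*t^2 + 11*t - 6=n^2*(45*t - 45) + n*(4*t^2 + 44*t - 48) - t^3 - 9*t^2 - 11*t + 21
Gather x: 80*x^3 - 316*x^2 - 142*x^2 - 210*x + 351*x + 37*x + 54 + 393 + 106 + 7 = 80*x^3 - 458*x^2 + 178*x + 560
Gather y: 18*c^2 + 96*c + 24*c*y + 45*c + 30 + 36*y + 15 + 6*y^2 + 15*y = 18*c^2 + 141*c + 6*y^2 + y*(24*c + 51) + 45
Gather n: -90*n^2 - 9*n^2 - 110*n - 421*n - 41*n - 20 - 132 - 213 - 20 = -99*n^2 - 572*n - 385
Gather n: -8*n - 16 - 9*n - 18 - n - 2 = -18*n - 36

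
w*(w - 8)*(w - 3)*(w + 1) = w^4 - 10*w^3 + 13*w^2 + 24*w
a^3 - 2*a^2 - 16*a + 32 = (a - 4)*(a - 2)*(a + 4)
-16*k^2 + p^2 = (-4*k + p)*(4*k + p)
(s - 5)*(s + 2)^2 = s^3 - s^2 - 16*s - 20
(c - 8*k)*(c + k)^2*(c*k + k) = c^4*k - 6*c^3*k^2 + c^3*k - 15*c^2*k^3 - 6*c^2*k^2 - 8*c*k^4 - 15*c*k^3 - 8*k^4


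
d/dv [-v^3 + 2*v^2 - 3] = v*(4 - 3*v)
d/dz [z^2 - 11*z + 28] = 2*z - 11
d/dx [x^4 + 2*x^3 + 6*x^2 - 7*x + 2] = 4*x^3 + 6*x^2 + 12*x - 7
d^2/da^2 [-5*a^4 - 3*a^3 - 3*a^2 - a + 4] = -60*a^2 - 18*a - 6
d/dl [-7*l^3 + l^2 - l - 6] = -21*l^2 + 2*l - 1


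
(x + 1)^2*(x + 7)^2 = x^4 + 16*x^3 + 78*x^2 + 112*x + 49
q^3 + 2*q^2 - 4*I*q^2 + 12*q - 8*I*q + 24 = (q + 2)*(q - 6*I)*(q + 2*I)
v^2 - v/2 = v*(v - 1/2)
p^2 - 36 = (p - 6)*(p + 6)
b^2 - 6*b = b*(b - 6)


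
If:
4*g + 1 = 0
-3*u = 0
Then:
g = -1/4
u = 0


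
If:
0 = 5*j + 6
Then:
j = -6/5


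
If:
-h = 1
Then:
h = -1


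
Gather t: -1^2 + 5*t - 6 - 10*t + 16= 9 - 5*t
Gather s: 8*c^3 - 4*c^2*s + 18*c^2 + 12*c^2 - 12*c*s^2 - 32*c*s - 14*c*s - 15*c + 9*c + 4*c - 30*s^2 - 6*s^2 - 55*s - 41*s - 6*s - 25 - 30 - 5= 8*c^3 + 30*c^2 - 2*c + s^2*(-12*c - 36) + s*(-4*c^2 - 46*c - 102) - 60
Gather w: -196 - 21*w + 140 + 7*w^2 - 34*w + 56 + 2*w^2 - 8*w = 9*w^2 - 63*w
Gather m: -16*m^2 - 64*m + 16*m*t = -16*m^2 + m*(16*t - 64)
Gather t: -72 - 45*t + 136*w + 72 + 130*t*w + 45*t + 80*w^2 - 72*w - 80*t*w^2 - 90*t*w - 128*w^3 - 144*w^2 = t*(-80*w^2 + 40*w) - 128*w^3 - 64*w^2 + 64*w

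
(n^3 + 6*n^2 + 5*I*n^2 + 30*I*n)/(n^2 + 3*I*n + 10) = n*(n + 6)/(n - 2*I)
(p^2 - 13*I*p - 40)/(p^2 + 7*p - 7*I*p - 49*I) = (p^2 - 13*I*p - 40)/(p^2 + 7*p*(1 - I) - 49*I)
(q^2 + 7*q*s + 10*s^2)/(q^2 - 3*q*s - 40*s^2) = (q + 2*s)/(q - 8*s)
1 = 1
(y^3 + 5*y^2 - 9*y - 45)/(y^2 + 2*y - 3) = (y^2 + 2*y - 15)/(y - 1)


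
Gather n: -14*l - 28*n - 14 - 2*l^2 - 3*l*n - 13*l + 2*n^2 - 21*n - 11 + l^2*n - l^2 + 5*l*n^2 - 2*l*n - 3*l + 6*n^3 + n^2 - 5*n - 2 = -3*l^2 - 30*l + 6*n^3 + n^2*(5*l + 3) + n*(l^2 - 5*l - 54) - 27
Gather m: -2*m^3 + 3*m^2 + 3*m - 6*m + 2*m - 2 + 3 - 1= -2*m^3 + 3*m^2 - m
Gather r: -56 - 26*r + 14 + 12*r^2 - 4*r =12*r^2 - 30*r - 42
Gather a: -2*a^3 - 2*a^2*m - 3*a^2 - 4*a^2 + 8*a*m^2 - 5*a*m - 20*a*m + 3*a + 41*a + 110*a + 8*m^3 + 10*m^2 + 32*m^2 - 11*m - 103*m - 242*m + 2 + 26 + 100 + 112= -2*a^3 + a^2*(-2*m - 7) + a*(8*m^2 - 25*m + 154) + 8*m^3 + 42*m^2 - 356*m + 240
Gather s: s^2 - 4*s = s^2 - 4*s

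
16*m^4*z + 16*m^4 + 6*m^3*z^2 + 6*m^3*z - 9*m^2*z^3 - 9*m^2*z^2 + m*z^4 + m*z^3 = (-8*m + z)*(-2*m + z)*(m + z)*(m*z + m)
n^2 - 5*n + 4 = (n - 4)*(n - 1)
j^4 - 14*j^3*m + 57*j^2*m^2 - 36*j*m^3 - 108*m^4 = (j - 6*m)^2*(j - 3*m)*(j + m)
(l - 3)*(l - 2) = l^2 - 5*l + 6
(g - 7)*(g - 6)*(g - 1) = g^3 - 14*g^2 + 55*g - 42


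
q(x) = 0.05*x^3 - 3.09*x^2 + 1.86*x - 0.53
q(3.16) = -23.93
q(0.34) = -0.25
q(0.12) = -0.35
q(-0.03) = -0.59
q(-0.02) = -0.57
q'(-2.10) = 15.50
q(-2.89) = -32.92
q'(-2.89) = 20.97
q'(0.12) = 1.12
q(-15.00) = -892.43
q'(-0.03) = 2.05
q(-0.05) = -0.63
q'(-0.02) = 1.98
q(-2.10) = -18.53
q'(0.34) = -0.22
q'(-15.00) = 128.31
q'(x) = 0.15*x^2 - 6.18*x + 1.86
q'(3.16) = -16.17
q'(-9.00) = 69.63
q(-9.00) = -304.01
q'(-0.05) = 2.17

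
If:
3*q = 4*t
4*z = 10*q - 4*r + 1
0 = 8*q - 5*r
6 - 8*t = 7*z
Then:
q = 85/246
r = 68/123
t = 85/328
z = 23/41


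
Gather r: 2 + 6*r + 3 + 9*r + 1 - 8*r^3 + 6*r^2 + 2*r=-8*r^3 + 6*r^2 + 17*r + 6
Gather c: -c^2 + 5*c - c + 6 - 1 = -c^2 + 4*c + 5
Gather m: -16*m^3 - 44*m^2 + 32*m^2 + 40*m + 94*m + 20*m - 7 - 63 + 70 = -16*m^3 - 12*m^2 + 154*m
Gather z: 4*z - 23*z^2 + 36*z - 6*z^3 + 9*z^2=-6*z^3 - 14*z^2 + 40*z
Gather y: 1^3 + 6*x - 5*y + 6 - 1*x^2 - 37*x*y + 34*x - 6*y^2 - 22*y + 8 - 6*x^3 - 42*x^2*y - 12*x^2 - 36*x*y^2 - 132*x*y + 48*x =-6*x^3 - 13*x^2 + 88*x + y^2*(-36*x - 6) + y*(-42*x^2 - 169*x - 27) + 15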